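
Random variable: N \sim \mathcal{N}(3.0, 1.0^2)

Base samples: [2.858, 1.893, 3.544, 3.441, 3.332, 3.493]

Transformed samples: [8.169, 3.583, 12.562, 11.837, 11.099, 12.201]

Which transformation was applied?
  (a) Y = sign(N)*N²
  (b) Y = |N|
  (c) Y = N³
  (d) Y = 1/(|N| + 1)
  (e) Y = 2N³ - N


Checking option (a) Y = sign(N)*N²:
  N = 2.858 -> Y = 8.169 ✓
  N = 1.893 -> Y = 3.583 ✓
  N = 3.544 -> Y = 12.562 ✓
All samples match this transformation.

(a) sign(N)*N²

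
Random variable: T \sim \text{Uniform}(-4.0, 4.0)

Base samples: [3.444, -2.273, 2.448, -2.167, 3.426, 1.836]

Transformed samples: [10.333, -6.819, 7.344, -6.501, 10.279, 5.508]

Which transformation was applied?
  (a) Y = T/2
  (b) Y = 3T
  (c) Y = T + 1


Checking option (b) Y = 3T:
  T = 3.444 -> Y = 10.333 ✓
  T = -2.273 -> Y = -6.819 ✓
  T = 2.448 -> Y = 7.344 ✓
All samples match this transformation.

(b) 3T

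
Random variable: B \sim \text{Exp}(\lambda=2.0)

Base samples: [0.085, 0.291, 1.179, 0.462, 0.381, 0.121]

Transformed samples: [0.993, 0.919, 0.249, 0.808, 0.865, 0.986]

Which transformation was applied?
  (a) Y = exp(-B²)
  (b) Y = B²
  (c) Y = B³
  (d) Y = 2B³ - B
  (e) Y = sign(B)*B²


Checking option (a) Y = exp(-B²):
  B = 0.085 -> Y = 0.993 ✓
  B = 0.291 -> Y = 0.919 ✓
  B = 1.179 -> Y = 0.249 ✓
All samples match this transformation.

(a) exp(-B²)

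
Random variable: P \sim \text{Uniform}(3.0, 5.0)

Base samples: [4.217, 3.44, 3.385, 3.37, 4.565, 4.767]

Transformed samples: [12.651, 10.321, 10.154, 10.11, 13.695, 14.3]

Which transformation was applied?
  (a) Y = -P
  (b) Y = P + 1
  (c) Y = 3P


Checking option (c) Y = 3P:
  P = 4.217 -> Y = 12.651 ✓
  P = 3.44 -> Y = 10.321 ✓
  P = 3.385 -> Y = 10.154 ✓
All samples match this transformation.

(c) 3P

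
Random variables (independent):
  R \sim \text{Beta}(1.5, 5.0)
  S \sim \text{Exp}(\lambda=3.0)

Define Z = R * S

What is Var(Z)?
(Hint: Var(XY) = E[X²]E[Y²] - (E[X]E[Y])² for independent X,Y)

Var(XY) = E[X²]E[Y²] - (E[X]E[Y])²
E[R] = 0.23076923, Var(R) = 0.023668639
E[S] = 0.33333333, Var(S) = 0.11111111
E[R²] = 0.023668639 + 0.23076923² = 0.076923077
E[S²] = 0.11111111 + 0.33333333² = 0.22222222
Var(Z) = 0.076923077*0.22222222 - (0.23076923*0.33333333)²
= 0.017094017 - 0.0059171598 = 0.011176857

0.011176857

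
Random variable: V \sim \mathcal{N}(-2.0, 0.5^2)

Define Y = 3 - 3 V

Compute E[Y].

For Y = -3V + 3:
E[Y] = -3 * E[V] + 3
E[V] = -2.0 = -2
E[Y] = -3 * (-2) + 3 = 9

9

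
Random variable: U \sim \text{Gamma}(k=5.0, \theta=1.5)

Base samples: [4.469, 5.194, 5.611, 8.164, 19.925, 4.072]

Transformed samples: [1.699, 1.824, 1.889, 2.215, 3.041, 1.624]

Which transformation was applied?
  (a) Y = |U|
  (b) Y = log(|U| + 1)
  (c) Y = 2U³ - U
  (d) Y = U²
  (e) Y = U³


Checking option (b) Y = log(|U| + 1):
  U = 4.469 -> Y = 1.699 ✓
  U = 5.194 -> Y = 1.824 ✓
  U = 5.611 -> Y = 1.889 ✓
All samples match this transformation.

(b) log(|U| + 1)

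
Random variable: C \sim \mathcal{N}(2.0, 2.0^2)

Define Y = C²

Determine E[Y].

Using E[X²] = Var(X) + (E[X])²:
E[C] = 2
Var(C) = 2.0^2 = 4
E[C²] = 4 + 2² = 4 + 4 = 8

8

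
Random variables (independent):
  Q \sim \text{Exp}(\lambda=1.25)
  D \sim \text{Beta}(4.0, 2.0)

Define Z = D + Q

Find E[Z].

E[Z] = 1*E[Q] + 1*E[D]
E[Q] = 0.8
E[D] = 0.66666667
E[Z] = 1*0.8 + 1*0.66666667 = 1.4666667

1.4666667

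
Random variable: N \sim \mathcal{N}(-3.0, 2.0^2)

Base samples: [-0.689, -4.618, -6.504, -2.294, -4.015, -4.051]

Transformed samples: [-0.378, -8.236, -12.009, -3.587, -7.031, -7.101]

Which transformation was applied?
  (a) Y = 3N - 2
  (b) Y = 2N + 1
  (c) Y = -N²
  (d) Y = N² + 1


Checking option (b) Y = 2N + 1:
  N = -0.689 -> Y = -0.378 ✓
  N = -4.618 -> Y = -8.236 ✓
  N = -6.504 -> Y = -12.009 ✓
All samples match this transformation.

(b) 2N + 1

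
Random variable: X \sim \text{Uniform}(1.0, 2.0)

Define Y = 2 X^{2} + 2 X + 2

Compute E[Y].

E[Y] = 2*E[X²] + 2*E[X] + 2
E[X] = 1.5
E[X²] = Var(X) + (E[X])² = 0.083333333 + 2.25 = 2.3333333
E[Y] = 2*2.3333333 + 2*1.5 + 2 = 9.6666667

9.6666667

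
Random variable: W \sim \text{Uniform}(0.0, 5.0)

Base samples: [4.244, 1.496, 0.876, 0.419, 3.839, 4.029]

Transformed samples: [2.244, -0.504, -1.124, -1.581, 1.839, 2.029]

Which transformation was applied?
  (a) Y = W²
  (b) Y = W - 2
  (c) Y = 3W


Checking option (b) Y = W - 2:
  W = 4.244 -> Y = 2.244 ✓
  W = 1.496 -> Y = -0.504 ✓
  W = 0.876 -> Y = -1.124 ✓
All samples match this transformation.

(b) W - 2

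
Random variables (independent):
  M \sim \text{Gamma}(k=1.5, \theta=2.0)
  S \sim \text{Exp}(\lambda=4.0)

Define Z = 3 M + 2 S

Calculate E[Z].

E[Z] = 3*E[M] + 2*E[S]
E[M] = 3
E[S] = 0.25
E[Z] = 3*3 + 2*0.25 = 9.5

9.5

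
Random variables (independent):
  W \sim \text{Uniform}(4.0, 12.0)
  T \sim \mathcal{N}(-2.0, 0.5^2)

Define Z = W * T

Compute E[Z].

For independent RVs: E[XY] = E[X]*E[Y]
E[W] = 8
E[T] = -2
E[Z] = 8 * (-2) = -16

-16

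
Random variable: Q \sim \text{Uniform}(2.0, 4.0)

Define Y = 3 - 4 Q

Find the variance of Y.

For Y = aQ + b: Var(Y) = a² * Var(Q)
Var(Q) = (4 - 2)^2/12 = 0.33333333
Var(Y) = (-4)² * 0.33333333 = 16 * 0.33333333 = 5.3333333

5.3333333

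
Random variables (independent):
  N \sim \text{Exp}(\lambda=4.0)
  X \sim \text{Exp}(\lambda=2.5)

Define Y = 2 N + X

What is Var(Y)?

For independent RVs: Var(aX + bY) = a²Var(X) + b²Var(Y)
Var(N) = 0.0625
Var(X) = 0.16
Var(Y) = 2²*0.0625 + 1²*0.16
= 4*0.0625 + 1*0.16 = 0.41

0.41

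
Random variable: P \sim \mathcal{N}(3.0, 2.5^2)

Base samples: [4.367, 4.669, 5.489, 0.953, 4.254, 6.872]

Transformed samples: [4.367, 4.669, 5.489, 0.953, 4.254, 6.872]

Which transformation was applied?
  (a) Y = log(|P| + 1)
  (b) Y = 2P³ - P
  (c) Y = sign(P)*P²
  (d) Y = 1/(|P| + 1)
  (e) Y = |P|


Checking option (e) Y = |P|:
  P = 4.367 -> Y = 4.367 ✓
  P = 4.669 -> Y = 4.669 ✓
  P = 5.489 -> Y = 5.489 ✓
All samples match this transformation.

(e) |P|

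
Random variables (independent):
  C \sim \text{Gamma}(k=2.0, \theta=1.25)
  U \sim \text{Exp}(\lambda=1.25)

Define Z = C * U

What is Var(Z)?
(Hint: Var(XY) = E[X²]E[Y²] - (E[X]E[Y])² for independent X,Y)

Var(XY) = E[X²]E[Y²] - (E[X]E[Y])²
E[C] = 2.5, Var(C) = 3.125
E[U] = 0.8, Var(U) = 0.64
E[C²] = 3.125 + 2.5² = 9.375
E[U²] = 0.64 + 0.8² = 1.28
Var(Z) = 9.375*1.28 - (2.5*0.8)²
= 12 - 4 = 8

8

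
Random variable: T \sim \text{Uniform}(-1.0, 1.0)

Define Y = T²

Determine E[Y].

Using E[X²] = Var(X) + (E[X])²:
E[T] = 0
Var(T) = (1 + 1)^2/12 = 0.33333333
E[T²] = 0.33333333 + 0² = 0.33333333 + 0 = 0.33333333

0.33333333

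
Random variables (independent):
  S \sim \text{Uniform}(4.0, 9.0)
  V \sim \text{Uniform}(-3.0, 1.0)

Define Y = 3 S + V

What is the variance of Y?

For independent RVs: Var(aX + bY) = a²Var(X) + b²Var(Y)
Var(S) = 2.0833333
Var(V) = 1.3333333
Var(Y) = 3²*2.0833333 + 1²*1.3333333
= 9*2.0833333 + 1*1.3333333 = 20.083333

20.083333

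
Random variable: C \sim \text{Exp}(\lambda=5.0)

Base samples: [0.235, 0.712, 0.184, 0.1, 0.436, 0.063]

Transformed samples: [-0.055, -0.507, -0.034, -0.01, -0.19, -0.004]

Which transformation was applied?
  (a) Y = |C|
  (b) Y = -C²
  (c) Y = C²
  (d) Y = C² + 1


Checking option (b) Y = -C²:
  C = 0.235 -> Y = -0.055 ✓
  C = 0.712 -> Y = -0.507 ✓
  C = 0.184 -> Y = -0.034 ✓
All samples match this transformation.

(b) -C²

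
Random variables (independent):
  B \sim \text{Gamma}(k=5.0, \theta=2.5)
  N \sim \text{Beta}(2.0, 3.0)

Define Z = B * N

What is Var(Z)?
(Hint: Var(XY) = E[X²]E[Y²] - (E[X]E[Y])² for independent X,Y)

Var(XY) = E[X²]E[Y²] - (E[X]E[Y])²
E[B] = 12.5, Var(B) = 31.25
E[N] = 0.4, Var(N) = 0.04
E[B²] = 31.25 + 12.5² = 187.5
E[N²] = 0.04 + 0.4² = 0.2
Var(Z) = 187.5*0.2 - (12.5*0.4)²
= 37.5 - 25 = 12.5

12.5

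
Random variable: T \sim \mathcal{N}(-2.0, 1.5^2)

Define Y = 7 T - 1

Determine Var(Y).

For Y = aT + b: Var(Y) = a² * Var(T)
Var(T) = 1.5^2 = 2.25
Var(Y) = 7² * 2.25 = 49 * 2.25 = 110.25

110.25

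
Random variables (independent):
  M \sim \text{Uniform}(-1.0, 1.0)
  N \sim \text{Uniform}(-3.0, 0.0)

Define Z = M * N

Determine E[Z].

For independent RVs: E[XY] = E[X]*E[Y]
E[M] = 0
E[N] = -1.5
E[Z] = 0 * (-1.5) = 0

0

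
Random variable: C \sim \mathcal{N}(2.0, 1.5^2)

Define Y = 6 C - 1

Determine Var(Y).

For Y = aC + b: Var(Y) = a² * Var(C)
Var(C) = 1.5^2 = 2.25
Var(Y) = 6² * 2.25 = 36 * 2.25 = 81

81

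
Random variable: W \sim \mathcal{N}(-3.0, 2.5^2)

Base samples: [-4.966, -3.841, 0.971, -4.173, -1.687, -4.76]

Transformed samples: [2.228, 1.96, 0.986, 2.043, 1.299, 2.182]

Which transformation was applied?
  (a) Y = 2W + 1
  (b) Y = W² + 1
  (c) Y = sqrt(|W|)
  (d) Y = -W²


Checking option (c) Y = sqrt(|W|):
  W = -4.966 -> Y = 2.228 ✓
  W = -3.841 -> Y = 1.96 ✓
  W = 0.971 -> Y = 0.986 ✓
All samples match this transformation.

(c) sqrt(|W|)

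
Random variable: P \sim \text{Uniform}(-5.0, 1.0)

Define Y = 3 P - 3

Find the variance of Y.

For Y = aP + b: Var(Y) = a² * Var(P)
Var(P) = (1 + 5)^2/12 = 3
Var(Y) = 3² * 3 = 9 * 3 = 27

27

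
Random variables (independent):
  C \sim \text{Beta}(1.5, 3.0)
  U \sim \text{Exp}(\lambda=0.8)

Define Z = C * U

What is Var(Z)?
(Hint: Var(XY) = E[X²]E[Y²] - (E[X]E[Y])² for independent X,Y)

Var(XY) = E[X²]E[Y²] - (E[X]E[Y])²
E[C] = 0.33333333, Var(C) = 0.04040404
E[U] = 1.25, Var(U) = 1.5625
E[C²] = 0.04040404 + 0.33333333² = 0.15151515
E[U²] = 1.5625 + 1.25² = 3.125
Var(Z) = 0.15151515*3.125 - (0.33333333*1.25)²
= 0.47348485 - 0.17361111 = 0.29987374

0.29987374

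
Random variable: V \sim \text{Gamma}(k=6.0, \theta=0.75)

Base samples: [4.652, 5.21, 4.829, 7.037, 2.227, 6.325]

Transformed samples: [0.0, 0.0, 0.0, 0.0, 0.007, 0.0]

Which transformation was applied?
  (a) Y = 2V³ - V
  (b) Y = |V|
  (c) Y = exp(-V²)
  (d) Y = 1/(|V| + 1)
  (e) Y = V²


Checking option (c) Y = exp(-V²):
  V = 4.652 -> Y = 0.0 ✓
  V = 5.21 -> Y = 0.0 ✓
  V = 4.829 -> Y = 0.0 ✓
All samples match this transformation.

(c) exp(-V²)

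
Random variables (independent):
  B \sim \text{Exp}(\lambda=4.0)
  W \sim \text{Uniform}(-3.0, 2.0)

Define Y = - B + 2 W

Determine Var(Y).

For independent RVs: Var(aX + bY) = a²Var(X) + b²Var(Y)
Var(B) = 0.0625
Var(W) = 2.0833333
Var(Y) = (-1)²*0.0625 + 2²*2.0833333
= 1*0.0625 + 4*2.0833333 = 8.3958333

8.3958333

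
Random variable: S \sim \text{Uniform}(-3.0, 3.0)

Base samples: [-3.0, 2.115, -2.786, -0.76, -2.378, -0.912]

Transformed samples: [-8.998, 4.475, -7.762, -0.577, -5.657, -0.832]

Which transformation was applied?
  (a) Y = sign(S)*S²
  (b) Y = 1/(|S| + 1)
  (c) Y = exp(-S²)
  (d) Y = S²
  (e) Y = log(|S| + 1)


Checking option (a) Y = sign(S)*S²:
  S = -3.0 -> Y = -8.998 ✓
  S = 2.115 -> Y = 4.475 ✓
  S = -2.786 -> Y = -7.762 ✓
All samples match this transformation.

(a) sign(S)*S²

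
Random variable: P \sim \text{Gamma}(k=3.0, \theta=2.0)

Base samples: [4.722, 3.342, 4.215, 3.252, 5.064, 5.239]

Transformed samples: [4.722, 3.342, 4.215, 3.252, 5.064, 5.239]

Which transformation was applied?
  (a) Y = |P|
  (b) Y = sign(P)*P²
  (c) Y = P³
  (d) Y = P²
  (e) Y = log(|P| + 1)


Checking option (a) Y = |P|:
  P = 4.722 -> Y = 4.722 ✓
  P = 3.342 -> Y = 3.342 ✓
  P = 4.215 -> Y = 4.215 ✓
All samples match this transformation.

(a) |P|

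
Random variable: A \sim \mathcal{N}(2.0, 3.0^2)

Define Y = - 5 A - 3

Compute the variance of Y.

For Y = aA + b: Var(Y) = a² * Var(A)
Var(A) = 3.0^2 = 9
Var(Y) = (-5)² * 9 = 25 * 9 = 225

225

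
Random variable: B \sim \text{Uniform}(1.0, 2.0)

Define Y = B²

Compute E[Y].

E[B²] = Var(B) + (E[B])² = 0.083333333 + 2.25 = 2.3333333

2.3333333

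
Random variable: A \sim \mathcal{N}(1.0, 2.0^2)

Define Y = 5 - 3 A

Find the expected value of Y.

For Y = -3A + 5:
E[Y] = -3 * E[A] + 5
E[A] = 1.0 = 1
E[Y] = -3 * 1 + 5 = 2

2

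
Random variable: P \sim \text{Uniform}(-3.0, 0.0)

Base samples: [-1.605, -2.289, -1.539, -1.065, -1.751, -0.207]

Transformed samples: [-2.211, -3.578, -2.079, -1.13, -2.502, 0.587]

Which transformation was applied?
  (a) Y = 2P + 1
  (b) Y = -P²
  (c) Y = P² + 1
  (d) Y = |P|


Checking option (a) Y = 2P + 1:
  P = -1.605 -> Y = -2.211 ✓
  P = -2.289 -> Y = -3.578 ✓
  P = -1.539 -> Y = -2.079 ✓
All samples match this transformation.

(a) 2P + 1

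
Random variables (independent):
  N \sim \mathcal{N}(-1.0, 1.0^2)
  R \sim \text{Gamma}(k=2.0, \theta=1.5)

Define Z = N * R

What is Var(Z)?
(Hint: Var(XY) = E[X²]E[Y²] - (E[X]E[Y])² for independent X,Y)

Var(XY) = E[X²]E[Y²] - (E[X]E[Y])²
E[N] = -1, Var(N) = 1
E[R] = 3, Var(R) = 4.5
E[N²] = 1 + (-1)² = 2
E[R²] = 4.5 + 3² = 13.5
Var(Z) = 2*13.5 - (-1*3)²
= 27 - 9 = 18

18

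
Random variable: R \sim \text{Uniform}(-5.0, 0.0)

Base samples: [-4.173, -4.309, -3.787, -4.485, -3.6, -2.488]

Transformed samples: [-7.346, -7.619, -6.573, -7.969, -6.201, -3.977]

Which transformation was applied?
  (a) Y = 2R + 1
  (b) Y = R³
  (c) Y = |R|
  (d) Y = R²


Checking option (a) Y = 2R + 1:
  R = -4.173 -> Y = -7.346 ✓
  R = -4.309 -> Y = -7.619 ✓
  R = -3.787 -> Y = -6.573 ✓
All samples match this transformation.

(a) 2R + 1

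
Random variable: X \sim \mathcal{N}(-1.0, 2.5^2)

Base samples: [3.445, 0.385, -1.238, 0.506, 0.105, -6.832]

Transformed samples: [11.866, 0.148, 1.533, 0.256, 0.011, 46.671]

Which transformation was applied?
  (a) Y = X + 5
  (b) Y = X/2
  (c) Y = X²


Checking option (c) Y = X²:
  X = 3.445 -> Y = 11.866 ✓
  X = 0.385 -> Y = 0.148 ✓
  X = -1.238 -> Y = 1.533 ✓
All samples match this transformation.

(c) X²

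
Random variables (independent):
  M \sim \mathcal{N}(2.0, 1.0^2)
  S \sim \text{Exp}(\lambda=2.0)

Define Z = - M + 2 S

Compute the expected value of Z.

E[Z] = -1*E[M] + 2*E[S]
E[M] = 2
E[S] = 0.5
E[Z] = -1*2 + 2*0.5 = -1

-1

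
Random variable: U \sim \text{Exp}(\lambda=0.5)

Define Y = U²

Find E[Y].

E[U²] = Var(U) + (E[U])² = 4 + 4 = 8

8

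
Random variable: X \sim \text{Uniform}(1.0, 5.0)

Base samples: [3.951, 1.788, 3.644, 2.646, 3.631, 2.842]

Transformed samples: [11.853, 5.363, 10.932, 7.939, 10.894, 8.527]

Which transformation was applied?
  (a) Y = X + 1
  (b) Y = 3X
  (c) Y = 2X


Checking option (b) Y = 3X:
  X = 3.951 -> Y = 11.853 ✓
  X = 1.788 -> Y = 5.363 ✓
  X = 3.644 -> Y = 10.932 ✓
All samples match this transformation.

(b) 3X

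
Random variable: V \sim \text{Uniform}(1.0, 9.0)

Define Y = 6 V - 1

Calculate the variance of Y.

For Y = aV + b: Var(Y) = a² * Var(V)
Var(V) = (9 - 1)^2/12 = 5.3333333
Var(Y) = 6² * 5.3333333 = 36 * 5.3333333 = 192

192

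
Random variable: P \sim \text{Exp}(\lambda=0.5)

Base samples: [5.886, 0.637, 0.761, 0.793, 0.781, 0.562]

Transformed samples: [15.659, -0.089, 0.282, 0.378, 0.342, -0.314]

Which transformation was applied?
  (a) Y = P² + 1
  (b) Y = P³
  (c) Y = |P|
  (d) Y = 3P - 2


Checking option (d) Y = 3P - 2:
  P = 5.886 -> Y = 15.659 ✓
  P = 0.637 -> Y = -0.089 ✓
  P = 0.761 -> Y = 0.282 ✓
All samples match this transformation.

(d) 3P - 2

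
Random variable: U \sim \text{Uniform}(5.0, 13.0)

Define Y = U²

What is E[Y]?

E[U²] = Var(U) + (E[U])² = 5.3333333 + 81 = 86.333333

86.333333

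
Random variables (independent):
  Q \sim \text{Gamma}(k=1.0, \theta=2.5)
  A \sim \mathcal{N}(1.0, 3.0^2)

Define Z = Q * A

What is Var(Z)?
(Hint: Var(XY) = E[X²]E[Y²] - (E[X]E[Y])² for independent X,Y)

Var(XY) = E[X²]E[Y²] - (E[X]E[Y])²
E[Q] = 2.5, Var(Q) = 6.25
E[A] = 1, Var(A) = 9
E[Q²] = 6.25 + 2.5² = 12.5
E[A²] = 9 + 1² = 10
Var(Z) = 12.5*10 - (2.5*1)²
= 125 - 6.25 = 118.75

118.75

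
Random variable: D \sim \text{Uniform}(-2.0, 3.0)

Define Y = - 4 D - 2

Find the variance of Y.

For Y = aD + b: Var(Y) = a² * Var(D)
Var(D) = (3 + 2)^2/12 = 2.0833333
Var(Y) = (-4)² * 2.0833333 = 16 * 2.0833333 = 33.333333

33.333333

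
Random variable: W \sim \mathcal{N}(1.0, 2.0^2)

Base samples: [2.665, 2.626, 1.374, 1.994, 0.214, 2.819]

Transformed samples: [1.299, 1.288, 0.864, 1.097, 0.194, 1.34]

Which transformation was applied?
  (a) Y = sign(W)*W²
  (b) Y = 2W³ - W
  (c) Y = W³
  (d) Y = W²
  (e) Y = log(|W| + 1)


Checking option (e) Y = log(|W| + 1):
  W = 2.665 -> Y = 1.299 ✓
  W = 2.626 -> Y = 1.288 ✓
  W = 1.374 -> Y = 0.864 ✓
All samples match this transformation.

(e) log(|W| + 1)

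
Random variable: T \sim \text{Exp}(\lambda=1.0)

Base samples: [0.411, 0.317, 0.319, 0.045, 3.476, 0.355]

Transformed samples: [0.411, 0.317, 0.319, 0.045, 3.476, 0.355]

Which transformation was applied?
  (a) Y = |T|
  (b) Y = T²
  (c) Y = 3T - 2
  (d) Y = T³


Checking option (a) Y = |T|:
  T = 0.411 -> Y = 0.411 ✓
  T = 0.317 -> Y = 0.317 ✓
  T = 0.319 -> Y = 0.319 ✓
All samples match this transformation.

(a) |T|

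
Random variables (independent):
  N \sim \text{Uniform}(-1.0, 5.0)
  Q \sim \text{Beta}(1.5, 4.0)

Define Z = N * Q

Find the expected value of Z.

For independent RVs: E[XY] = E[X]*E[Y]
E[N] = 2
E[Q] = 0.27272727
E[Z] = 2 * 0.27272727 = 0.54545455

0.54545455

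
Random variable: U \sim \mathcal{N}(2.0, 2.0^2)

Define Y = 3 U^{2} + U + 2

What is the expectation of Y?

E[Y] = 3*E[U²] + 1*E[U] + 2
E[U] = 2
E[U²] = Var(U) + (E[U])² = 4 + 4 = 8
E[Y] = 3*8 + 1*2 + 2 = 28

28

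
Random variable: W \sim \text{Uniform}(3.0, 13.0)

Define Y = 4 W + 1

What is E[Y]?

For Y = 4W + 1:
E[Y] = 4 * E[W] + 1
E[W] = (3 + 13)/2 = 8
E[Y] = 4 * 8 + 1 = 33

33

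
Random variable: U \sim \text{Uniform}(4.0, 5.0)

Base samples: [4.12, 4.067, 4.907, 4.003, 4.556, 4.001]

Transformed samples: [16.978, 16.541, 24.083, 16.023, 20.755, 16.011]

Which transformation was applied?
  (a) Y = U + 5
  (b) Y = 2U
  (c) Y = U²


Checking option (c) Y = U²:
  U = 4.12 -> Y = 16.978 ✓
  U = 4.067 -> Y = 16.541 ✓
  U = 4.907 -> Y = 24.083 ✓
All samples match this transformation.

(c) U²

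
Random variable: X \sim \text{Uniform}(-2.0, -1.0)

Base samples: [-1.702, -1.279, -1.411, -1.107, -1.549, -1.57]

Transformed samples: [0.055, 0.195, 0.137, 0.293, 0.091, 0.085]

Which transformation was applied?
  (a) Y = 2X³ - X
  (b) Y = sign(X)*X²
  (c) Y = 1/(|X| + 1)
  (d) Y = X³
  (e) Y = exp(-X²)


Checking option (e) Y = exp(-X²):
  X = -1.702 -> Y = 0.055 ✓
  X = -1.279 -> Y = 0.195 ✓
  X = -1.411 -> Y = 0.137 ✓
All samples match this transformation.

(e) exp(-X²)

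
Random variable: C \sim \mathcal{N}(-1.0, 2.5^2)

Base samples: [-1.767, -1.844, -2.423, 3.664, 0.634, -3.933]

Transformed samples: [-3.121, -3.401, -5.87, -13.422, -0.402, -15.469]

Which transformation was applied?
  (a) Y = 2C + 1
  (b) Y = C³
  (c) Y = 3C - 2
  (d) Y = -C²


Checking option (d) Y = -C²:
  C = -1.767 -> Y = -3.121 ✓
  C = -1.844 -> Y = -3.401 ✓
  C = -2.423 -> Y = -5.87 ✓
All samples match this transformation.

(d) -C²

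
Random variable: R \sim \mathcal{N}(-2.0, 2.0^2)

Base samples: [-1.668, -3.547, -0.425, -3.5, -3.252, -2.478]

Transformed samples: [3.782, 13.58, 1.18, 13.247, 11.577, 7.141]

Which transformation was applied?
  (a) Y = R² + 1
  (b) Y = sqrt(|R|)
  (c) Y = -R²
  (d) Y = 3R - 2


Checking option (a) Y = R² + 1:
  R = -1.668 -> Y = 3.782 ✓
  R = -3.547 -> Y = 13.58 ✓
  R = -0.425 -> Y = 1.18 ✓
All samples match this transformation.

(a) R² + 1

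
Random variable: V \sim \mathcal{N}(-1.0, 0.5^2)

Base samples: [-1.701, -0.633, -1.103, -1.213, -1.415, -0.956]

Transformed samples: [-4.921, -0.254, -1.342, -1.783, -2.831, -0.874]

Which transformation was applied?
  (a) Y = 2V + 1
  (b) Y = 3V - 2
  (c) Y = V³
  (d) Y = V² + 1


Checking option (c) Y = V³:
  V = -1.701 -> Y = -4.921 ✓
  V = -0.633 -> Y = -0.254 ✓
  V = -1.103 -> Y = -1.342 ✓
All samples match this transformation.

(c) V³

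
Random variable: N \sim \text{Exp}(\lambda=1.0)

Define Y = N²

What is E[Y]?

Using E[X²] = Var(X) + (E[X])²:
E[N] = 1
Var(N) = 1/1.0^2 = 1
E[N²] = 1 + 1² = 1 + 1 = 2

2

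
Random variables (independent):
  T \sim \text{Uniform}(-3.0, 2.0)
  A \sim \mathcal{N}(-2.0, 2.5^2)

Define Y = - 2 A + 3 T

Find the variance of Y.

For independent RVs: Var(aX + bY) = a²Var(X) + b²Var(Y)
Var(T) = 2.0833333
Var(A) = 6.25
Var(Y) = 3²*2.0833333 + (-2)²*6.25
= 9*2.0833333 + 4*6.25 = 43.75

43.75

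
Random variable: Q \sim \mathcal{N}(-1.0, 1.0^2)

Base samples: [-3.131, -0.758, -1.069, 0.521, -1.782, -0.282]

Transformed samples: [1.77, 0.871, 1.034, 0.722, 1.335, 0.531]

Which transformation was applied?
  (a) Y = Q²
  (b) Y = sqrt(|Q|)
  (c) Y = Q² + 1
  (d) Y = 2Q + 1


Checking option (b) Y = sqrt(|Q|):
  Q = -3.131 -> Y = 1.77 ✓
  Q = -0.758 -> Y = 0.871 ✓
  Q = -1.069 -> Y = 1.034 ✓
All samples match this transformation.

(b) sqrt(|Q|)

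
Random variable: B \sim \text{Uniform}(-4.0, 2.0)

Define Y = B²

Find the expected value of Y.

E[B²] = Var(B) + (E[B])² = 3 + 1 = 4

4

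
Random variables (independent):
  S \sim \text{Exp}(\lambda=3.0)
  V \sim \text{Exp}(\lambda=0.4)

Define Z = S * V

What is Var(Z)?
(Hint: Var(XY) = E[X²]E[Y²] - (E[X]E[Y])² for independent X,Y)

Var(XY) = E[X²]E[Y²] - (E[X]E[Y])²
E[S] = 0.33333333, Var(S) = 0.11111111
E[V] = 2.5, Var(V) = 6.25
E[S²] = 0.11111111 + 0.33333333² = 0.22222222
E[V²] = 6.25 + 2.5² = 12.5
Var(Z) = 0.22222222*12.5 - (0.33333333*2.5)²
= 2.7777778 - 0.69444444 = 2.0833333

2.0833333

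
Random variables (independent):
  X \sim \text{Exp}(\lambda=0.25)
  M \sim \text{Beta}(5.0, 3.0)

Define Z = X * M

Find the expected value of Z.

For independent RVs: E[XY] = E[X]*E[Y]
E[X] = 4
E[M] = 0.625
E[Z] = 4 * 0.625 = 2.5

2.5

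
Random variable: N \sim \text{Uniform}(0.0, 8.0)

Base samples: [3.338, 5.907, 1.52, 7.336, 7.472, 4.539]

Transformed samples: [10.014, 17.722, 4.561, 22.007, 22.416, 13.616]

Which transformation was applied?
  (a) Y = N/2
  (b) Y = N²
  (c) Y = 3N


Checking option (c) Y = 3N:
  N = 3.338 -> Y = 10.014 ✓
  N = 5.907 -> Y = 17.722 ✓
  N = 1.52 -> Y = 4.561 ✓
All samples match this transformation.

(c) 3N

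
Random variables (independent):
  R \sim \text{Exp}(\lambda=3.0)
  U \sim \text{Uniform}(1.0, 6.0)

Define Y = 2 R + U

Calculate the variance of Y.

For independent RVs: Var(aX + bY) = a²Var(X) + b²Var(Y)
Var(R) = 0.11111111
Var(U) = 2.0833333
Var(Y) = 2²*0.11111111 + 1²*2.0833333
= 4*0.11111111 + 1*2.0833333 = 2.5277778

2.5277778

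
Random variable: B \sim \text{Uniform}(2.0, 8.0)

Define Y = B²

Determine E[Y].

Using E[X²] = Var(X) + (E[X])²:
E[B] = 5
Var(B) = (8 - 2)^2/12 = 3
E[B²] = 3 + 5² = 3 + 25 = 28

28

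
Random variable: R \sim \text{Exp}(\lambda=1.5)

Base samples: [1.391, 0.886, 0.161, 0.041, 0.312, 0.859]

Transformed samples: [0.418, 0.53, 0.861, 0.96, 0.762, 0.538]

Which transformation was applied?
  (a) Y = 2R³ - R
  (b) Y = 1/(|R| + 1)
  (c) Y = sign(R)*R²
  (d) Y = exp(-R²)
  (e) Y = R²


Checking option (b) Y = 1/(|R| + 1):
  R = 1.391 -> Y = 0.418 ✓
  R = 0.886 -> Y = 0.53 ✓
  R = 0.161 -> Y = 0.861 ✓
All samples match this transformation.

(b) 1/(|R| + 1)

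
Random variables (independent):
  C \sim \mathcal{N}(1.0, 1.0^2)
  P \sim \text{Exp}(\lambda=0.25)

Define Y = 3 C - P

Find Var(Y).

For independent RVs: Var(aX + bY) = a²Var(X) + b²Var(Y)
Var(C) = 1
Var(P) = 16
Var(Y) = 3²*1 + (-1)²*16
= 9*1 + 1*16 = 25

25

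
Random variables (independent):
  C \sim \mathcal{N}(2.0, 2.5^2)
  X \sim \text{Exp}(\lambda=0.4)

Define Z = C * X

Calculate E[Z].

For independent RVs: E[XY] = E[X]*E[Y]
E[C] = 2
E[X] = 2.5
E[Z] = 2 * 2.5 = 5

5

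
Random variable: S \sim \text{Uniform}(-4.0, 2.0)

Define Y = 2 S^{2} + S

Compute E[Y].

E[Y] = 2*E[S²] + 1*E[S]
E[S] = -1
E[S²] = Var(S) + (E[S])² = 3 + 1 = 4
E[Y] = 2*4 + 1*(-1) = 7

7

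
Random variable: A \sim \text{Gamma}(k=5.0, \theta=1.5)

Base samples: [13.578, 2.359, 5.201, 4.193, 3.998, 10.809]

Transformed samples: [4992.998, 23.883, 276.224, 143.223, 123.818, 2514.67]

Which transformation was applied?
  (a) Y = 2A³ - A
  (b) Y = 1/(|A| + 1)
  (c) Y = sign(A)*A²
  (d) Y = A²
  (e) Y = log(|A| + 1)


Checking option (a) Y = 2A³ - A:
  A = 13.578 -> Y = 4992.998 ✓
  A = 2.359 -> Y = 23.883 ✓
  A = 5.201 -> Y = 276.224 ✓
All samples match this transformation.

(a) 2A³ - A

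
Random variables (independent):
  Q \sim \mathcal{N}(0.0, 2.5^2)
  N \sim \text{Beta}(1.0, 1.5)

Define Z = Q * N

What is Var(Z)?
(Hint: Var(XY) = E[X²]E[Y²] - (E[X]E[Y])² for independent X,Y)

Var(XY) = E[X²]E[Y²] - (E[X]E[Y])²
E[Q] = 0, Var(Q) = 6.25
E[N] = 0.4, Var(N) = 0.068571429
E[Q²] = 6.25 + 0² = 6.25
E[N²] = 0.068571429 + 0.4² = 0.22857143
Var(Z) = 6.25*0.22857143 - (0*0.4)²
= 1.4285714 - 0 = 1.4285714

1.4285714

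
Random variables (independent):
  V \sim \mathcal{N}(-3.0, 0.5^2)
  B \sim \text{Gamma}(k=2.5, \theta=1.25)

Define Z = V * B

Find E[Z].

For independent RVs: E[XY] = E[X]*E[Y]
E[V] = -3
E[B] = 3.125
E[Z] = -3 * 3.125 = -9.375

-9.375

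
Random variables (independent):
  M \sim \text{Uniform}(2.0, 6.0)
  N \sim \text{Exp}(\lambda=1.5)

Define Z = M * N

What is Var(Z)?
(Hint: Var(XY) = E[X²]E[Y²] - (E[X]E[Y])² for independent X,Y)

Var(XY) = E[X²]E[Y²] - (E[X]E[Y])²
E[M] = 4, Var(M) = 1.3333333
E[N] = 0.66666667, Var(N) = 0.44444444
E[M²] = 1.3333333 + 4² = 17.333333
E[N²] = 0.44444444 + 0.66666667² = 0.88888889
Var(Z) = 17.333333*0.88888889 - (4*0.66666667)²
= 15.407407 - 7.1111111 = 8.2962963

8.2962963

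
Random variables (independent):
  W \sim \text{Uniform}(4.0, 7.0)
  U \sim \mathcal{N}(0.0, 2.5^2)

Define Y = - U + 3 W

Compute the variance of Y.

For independent RVs: Var(aX + bY) = a²Var(X) + b²Var(Y)
Var(W) = 0.75
Var(U) = 6.25
Var(Y) = 3²*0.75 + (-1)²*6.25
= 9*0.75 + 1*6.25 = 13

13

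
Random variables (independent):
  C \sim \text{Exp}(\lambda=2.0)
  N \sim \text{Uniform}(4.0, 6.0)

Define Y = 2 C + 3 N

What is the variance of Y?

For independent RVs: Var(aX + bY) = a²Var(X) + b²Var(Y)
Var(C) = 0.25
Var(N) = 0.33333333
Var(Y) = 2²*0.25 + 3²*0.33333333
= 4*0.25 + 9*0.33333333 = 4

4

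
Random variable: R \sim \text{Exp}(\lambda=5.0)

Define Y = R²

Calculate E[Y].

E[R²] = Var(R) + (E[R])² = 0.04 + 0.04 = 0.08

0.08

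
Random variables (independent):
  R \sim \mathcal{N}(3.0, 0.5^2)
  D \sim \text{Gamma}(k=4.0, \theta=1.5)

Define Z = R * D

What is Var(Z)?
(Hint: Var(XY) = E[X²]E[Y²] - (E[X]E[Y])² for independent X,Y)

Var(XY) = E[X²]E[Y²] - (E[X]E[Y])²
E[R] = 3, Var(R) = 0.25
E[D] = 6, Var(D) = 9
E[R²] = 0.25 + 3² = 9.25
E[D²] = 9 + 6² = 45
Var(Z) = 9.25*45 - (3*6)²
= 416.25 - 324 = 92.25

92.25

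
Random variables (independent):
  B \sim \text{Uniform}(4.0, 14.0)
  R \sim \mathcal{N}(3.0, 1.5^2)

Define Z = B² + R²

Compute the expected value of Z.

E[Z] = E[B²] + E[R²]
E[B²] = Var(B) + E[B]² = 8.3333333 + 81 = 89.333333
E[R²] = Var(R) + E[R]² = 2.25 + 9 = 11.25
E[Z] = 89.333333 + 11.25 = 100.58333

100.58333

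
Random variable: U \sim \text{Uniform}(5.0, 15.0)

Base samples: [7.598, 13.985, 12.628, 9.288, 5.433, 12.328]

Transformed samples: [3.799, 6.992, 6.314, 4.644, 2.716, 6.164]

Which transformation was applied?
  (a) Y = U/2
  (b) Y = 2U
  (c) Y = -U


Checking option (a) Y = U/2:
  U = 7.598 -> Y = 3.799 ✓
  U = 13.985 -> Y = 6.992 ✓
  U = 12.628 -> Y = 6.314 ✓
All samples match this transformation.

(a) U/2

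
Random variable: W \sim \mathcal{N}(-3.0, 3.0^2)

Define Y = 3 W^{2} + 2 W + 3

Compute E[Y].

E[Y] = 3*E[W²] + 2*E[W] + 3
E[W] = -3
E[W²] = Var(W) + (E[W])² = 9 + 9 = 18
E[Y] = 3*18 + 2*(-3) + 3 = 51

51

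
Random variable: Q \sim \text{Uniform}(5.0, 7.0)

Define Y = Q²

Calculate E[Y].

E[Q²] = Var(Q) + (E[Q])² = 0.33333333 + 36 = 36.333333

36.333333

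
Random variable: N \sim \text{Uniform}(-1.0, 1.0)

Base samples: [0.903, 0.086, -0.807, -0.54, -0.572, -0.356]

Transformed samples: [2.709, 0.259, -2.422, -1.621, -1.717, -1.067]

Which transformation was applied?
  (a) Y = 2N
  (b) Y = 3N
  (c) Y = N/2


Checking option (b) Y = 3N:
  N = 0.903 -> Y = 2.709 ✓
  N = 0.086 -> Y = 0.259 ✓
  N = -0.807 -> Y = -2.422 ✓
All samples match this transformation.

(b) 3N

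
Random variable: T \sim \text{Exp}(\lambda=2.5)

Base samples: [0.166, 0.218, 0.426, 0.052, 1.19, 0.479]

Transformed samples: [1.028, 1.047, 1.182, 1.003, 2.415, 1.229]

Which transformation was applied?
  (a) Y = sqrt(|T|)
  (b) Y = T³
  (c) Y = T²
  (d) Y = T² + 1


Checking option (d) Y = T² + 1:
  T = 0.166 -> Y = 1.028 ✓
  T = 0.218 -> Y = 1.047 ✓
  T = 0.426 -> Y = 1.182 ✓
All samples match this transformation.

(d) T² + 1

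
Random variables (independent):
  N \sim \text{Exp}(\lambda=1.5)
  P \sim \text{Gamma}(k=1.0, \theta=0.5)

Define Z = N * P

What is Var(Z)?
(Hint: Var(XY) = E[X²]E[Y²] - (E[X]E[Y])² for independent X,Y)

Var(XY) = E[X²]E[Y²] - (E[X]E[Y])²
E[N] = 0.66666667, Var(N) = 0.44444444
E[P] = 0.5, Var(P) = 0.25
E[N²] = 0.44444444 + 0.66666667² = 0.88888889
E[P²] = 0.25 + 0.5² = 0.5
Var(Z) = 0.88888889*0.5 - (0.66666667*0.5)²
= 0.44444444 - 0.11111111 = 0.33333333

0.33333333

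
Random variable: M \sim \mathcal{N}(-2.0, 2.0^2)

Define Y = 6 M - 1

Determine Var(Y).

For Y = aM + b: Var(Y) = a² * Var(M)
Var(M) = 2.0^2 = 4
Var(Y) = 6² * 4 = 36 * 4 = 144

144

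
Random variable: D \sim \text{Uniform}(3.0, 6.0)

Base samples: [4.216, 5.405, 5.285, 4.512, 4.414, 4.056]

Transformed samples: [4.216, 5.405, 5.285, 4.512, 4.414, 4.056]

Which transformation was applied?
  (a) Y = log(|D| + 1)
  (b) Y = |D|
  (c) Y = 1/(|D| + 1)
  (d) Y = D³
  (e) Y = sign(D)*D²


Checking option (b) Y = |D|:
  D = 4.216 -> Y = 4.216 ✓
  D = 5.405 -> Y = 5.405 ✓
  D = 5.285 -> Y = 5.285 ✓
All samples match this transformation.

(b) |D|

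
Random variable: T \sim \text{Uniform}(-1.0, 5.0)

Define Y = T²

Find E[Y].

E[T²] = Var(T) + (E[T])² = 3 + 4 = 7

7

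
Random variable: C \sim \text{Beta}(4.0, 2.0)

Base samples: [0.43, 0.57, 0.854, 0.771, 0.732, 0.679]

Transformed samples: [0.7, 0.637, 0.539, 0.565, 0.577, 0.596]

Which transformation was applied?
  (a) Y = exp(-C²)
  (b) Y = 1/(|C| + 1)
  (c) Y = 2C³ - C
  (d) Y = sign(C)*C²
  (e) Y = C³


Checking option (b) Y = 1/(|C| + 1):
  C = 0.43 -> Y = 0.7 ✓
  C = 0.57 -> Y = 0.637 ✓
  C = 0.854 -> Y = 0.539 ✓
All samples match this transformation.

(b) 1/(|C| + 1)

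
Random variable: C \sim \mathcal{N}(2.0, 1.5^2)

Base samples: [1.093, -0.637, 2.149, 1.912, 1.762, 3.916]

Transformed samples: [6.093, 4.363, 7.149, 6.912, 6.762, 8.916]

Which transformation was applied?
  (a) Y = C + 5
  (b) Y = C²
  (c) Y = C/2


Checking option (a) Y = C + 5:
  C = 1.093 -> Y = 6.093 ✓
  C = -0.637 -> Y = 4.363 ✓
  C = 2.149 -> Y = 7.149 ✓
All samples match this transformation.

(a) C + 5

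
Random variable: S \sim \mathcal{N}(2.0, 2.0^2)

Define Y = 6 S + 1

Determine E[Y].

For Y = 6S + 1:
E[Y] = 6 * E[S] + 1
E[S] = 2.0 = 2
E[Y] = 6 * 2 + 1 = 13

13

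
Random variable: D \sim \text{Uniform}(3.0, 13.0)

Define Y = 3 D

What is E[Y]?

For Y = 3D:
E[Y] = 3 * E[D]
E[D] = (3 + 13)/2 = 8
E[Y] = 3 * 8 = 24

24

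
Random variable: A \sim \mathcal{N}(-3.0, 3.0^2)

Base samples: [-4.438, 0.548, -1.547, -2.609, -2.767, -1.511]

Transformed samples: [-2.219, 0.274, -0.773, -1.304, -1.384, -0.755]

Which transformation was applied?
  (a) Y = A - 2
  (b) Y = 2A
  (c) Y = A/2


Checking option (c) Y = A/2:
  A = -4.438 -> Y = -2.219 ✓
  A = 0.548 -> Y = 0.274 ✓
  A = -1.547 -> Y = -0.773 ✓
All samples match this transformation.

(c) A/2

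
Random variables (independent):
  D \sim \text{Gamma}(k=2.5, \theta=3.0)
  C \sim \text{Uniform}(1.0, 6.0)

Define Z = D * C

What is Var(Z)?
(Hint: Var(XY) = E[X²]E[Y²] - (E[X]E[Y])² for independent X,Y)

Var(XY) = E[X²]E[Y²] - (E[X]E[Y])²
E[D] = 7.5, Var(D) = 22.5
E[C] = 3.5, Var(C) = 2.0833333
E[D²] = 22.5 + 7.5² = 78.75
E[C²] = 2.0833333 + 3.5² = 14.333333
Var(Z) = 78.75*14.333333 - (7.5*3.5)²
= 1128.75 - 689.0625 = 439.6875

439.6875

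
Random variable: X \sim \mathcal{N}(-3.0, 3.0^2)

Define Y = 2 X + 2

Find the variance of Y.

For Y = aX + b: Var(Y) = a² * Var(X)
Var(X) = 3.0^2 = 9
Var(Y) = 2² * 9 = 4 * 9 = 36

36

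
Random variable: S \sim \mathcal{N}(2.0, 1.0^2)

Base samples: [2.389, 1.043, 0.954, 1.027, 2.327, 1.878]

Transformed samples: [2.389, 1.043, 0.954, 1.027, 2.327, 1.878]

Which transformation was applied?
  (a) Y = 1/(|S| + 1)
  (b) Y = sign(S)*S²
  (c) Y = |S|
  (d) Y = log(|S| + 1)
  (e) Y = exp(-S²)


Checking option (c) Y = |S|:
  S = 2.389 -> Y = 2.389 ✓
  S = 1.043 -> Y = 1.043 ✓
  S = 0.954 -> Y = 0.954 ✓
All samples match this transformation.

(c) |S|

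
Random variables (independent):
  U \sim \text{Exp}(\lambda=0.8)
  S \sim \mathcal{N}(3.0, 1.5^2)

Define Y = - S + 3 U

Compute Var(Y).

For independent RVs: Var(aX + bY) = a²Var(X) + b²Var(Y)
Var(U) = 1.5625
Var(S) = 2.25
Var(Y) = 3²*1.5625 + (-1)²*2.25
= 9*1.5625 + 1*2.25 = 16.3125

16.3125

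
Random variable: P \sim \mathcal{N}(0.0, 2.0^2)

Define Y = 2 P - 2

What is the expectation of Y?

For Y = 2P - 2:
E[Y] = 2 * E[P] - 2
E[P] = 0.0 = 0
E[Y] = 2 * 0 - 2 = -2

-2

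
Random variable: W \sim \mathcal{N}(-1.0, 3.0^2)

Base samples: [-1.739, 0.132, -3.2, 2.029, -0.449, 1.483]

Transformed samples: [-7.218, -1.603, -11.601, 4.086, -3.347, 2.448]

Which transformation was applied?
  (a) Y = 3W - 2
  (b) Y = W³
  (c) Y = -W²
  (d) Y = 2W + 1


Checking option (a) Y = 3W - 2:
  W = -1.739 -> Y = -7.218 ✓
  W = 0.132 -> Y = -1.603 ✓
  W = -3.2 -> Y = -11.601 ✓
All samples match this transformation.

(a) 3W - 2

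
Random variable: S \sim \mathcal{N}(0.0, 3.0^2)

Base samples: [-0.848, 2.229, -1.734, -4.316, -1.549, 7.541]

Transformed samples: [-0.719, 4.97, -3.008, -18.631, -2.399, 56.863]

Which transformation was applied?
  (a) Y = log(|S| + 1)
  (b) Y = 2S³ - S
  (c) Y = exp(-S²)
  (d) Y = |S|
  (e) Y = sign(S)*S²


Checking option (e) Y = sign(S)*S²:
  S = -0.848 -> Y = -0.719 ✓
  S = 2.229 -> Y = 4.97 ✓
  S = -1.734 -> Y = -3.008 ✓
All samples match this transformation.

(e) sign(S)*S²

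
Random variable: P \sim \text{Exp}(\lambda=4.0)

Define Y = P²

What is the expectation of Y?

E[P²] = Var(P) + (E[P])² = 0.0625 + 0.0625 = 0.125

0.125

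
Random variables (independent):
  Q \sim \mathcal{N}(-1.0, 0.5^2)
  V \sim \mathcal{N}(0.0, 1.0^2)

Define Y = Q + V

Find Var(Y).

For independent RVs: Var(aX + bY) = a²Var(X) + b²Var(Y)
Var(Q) = 0.25
Var(V) = 1
Var(Y) = 1²*0.25 + 1²*1
= 1*0.25 + 1*1 = 1.25

1.25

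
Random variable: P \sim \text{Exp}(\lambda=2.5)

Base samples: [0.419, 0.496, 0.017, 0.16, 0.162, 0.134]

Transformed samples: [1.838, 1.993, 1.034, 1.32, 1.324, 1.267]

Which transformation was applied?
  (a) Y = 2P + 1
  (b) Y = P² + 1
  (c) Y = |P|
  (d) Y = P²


Checking option (a) Y = 2P + 1:
  P = 0.419 -> Y = 1.838 ✓
  P = 0.496 -> Y = 1.993 ✓
  P = 0.017 -> Y = 1.034 ✓
All samples match this transformation.

(a) 2P + 1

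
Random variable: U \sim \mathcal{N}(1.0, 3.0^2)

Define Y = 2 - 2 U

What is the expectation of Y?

For Y = -2U + 2:
E[Y] = -2 * E[U] + 2
E[U] = 1.0 = 1
E[Y] = -2 * 1 + 2 = 0

0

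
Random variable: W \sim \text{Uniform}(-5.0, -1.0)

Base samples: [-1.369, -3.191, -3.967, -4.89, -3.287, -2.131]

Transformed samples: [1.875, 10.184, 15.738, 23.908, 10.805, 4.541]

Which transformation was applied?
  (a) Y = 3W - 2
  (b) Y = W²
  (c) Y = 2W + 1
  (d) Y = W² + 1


Checking option (b) Y = W²:
  W = -1.369 -> Y = 1.875 ✓
  W = -3.191 -> Y = 10.184 ✓
  W = -3.967 -> Y = 15.738 ✓
All samples match this transformation.

(b) W²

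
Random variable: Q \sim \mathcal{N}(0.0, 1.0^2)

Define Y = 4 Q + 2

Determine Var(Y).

For Y = aQ + b: Var(Y) = a² * Var(Q)
Var(Q) = 1.0^2 = 1
Var(Y) = 4² * 1 = 16 * 1 = 16

16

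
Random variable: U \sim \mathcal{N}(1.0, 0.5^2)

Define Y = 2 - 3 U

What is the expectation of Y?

For Y = -3U + 2:
E[Y] = -3 * E[U] + 2
E[U] = 1.0 = 1
E[Y] = -3 * 1 + 2 = -1

-1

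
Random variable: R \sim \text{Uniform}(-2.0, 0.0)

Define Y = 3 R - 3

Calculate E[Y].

For Y = 3R - 3:
E[Y] = 3 * E[R] - 3
E[R] = (-2 + 0)/2 = -1
E[Y] = 3 * (-1) - 3 = -6

-6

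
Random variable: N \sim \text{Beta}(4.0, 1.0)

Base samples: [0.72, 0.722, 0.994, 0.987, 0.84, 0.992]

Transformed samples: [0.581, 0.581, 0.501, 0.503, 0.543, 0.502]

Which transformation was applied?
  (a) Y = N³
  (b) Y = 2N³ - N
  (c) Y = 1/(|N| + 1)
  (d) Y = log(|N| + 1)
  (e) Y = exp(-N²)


Checking option (c) Y = 1/(|N| + 1):
  N = 0.72 -> Y = 0.581 ✓
  N = 0.722 -> Y = 0.581 ✓
  N = 0.994 -> Y = 0.501 ✓
All samples match this transformation.

(c) 1/(|N| + 1)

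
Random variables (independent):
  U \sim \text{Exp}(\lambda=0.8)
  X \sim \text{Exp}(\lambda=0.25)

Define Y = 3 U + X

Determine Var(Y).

For independent RVs: Var(aX + bY) = a²Var(X) + b²Var(Y)
Var(U) = 1.5625
Var(X) = 16
Var(Y) = 3²*1.5625 + 1²*16
= 9*1.5625 + 1*16 = 30.0625

30.0625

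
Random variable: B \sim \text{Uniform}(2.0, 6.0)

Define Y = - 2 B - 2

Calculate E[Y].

For Y = -2B - 2:
E[Y] = -2 * E[B] - 2
E[B] = (2 + 6)/2 = 4
E[Y] = -2 * 4 - 2 = -10

-10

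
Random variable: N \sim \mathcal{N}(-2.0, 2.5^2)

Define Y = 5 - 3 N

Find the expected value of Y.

For Y = -3N + 5:
E[Y] = -3 * E[N] + 5
E[N] = -2.0 = -2
E[Y] = -3 * (-2) + 5 = 11

11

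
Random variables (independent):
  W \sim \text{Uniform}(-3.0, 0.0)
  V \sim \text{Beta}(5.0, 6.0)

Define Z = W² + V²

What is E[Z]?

E[Z] = E[W²] + E[V²]
E[W²] = Var(W) + E[W]² = 0.75 + 2.25 = 3
E[V²] = Var(V) + E[V]² = 0.020661157 + 0.20661157 = 0.22727273
E[Z] = 3 + 0.22727273 = 3.2272727

3.2272727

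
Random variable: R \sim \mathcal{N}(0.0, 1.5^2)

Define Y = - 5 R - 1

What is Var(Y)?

For Y = aR + b: Var(Y) = a² * Var(R)
Var(R) = 1.5^2 = 2.25
Var(Y) = (-5)² * 2.25 = 25 * 2.25 = 56.25

56.25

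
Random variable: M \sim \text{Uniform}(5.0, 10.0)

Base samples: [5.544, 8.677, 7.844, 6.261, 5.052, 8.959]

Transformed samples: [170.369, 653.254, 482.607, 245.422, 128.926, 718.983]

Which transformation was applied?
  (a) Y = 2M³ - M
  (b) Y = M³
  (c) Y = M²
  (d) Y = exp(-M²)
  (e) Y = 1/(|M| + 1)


Checking option (b) Y = M³:
  M = 5.544 -> Y = 170.369 ✓
  M = 8.677 -> Y = 653.254 ✓
  M = 7.844 -> Y = 482.607 ✓
All samples match this transformation.

(b) M³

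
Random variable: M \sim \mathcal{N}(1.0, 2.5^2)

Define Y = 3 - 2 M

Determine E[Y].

For Y = -2M + 3:
E[Y] = -2 * E[M] + 3
E[M] = 1.0 = 1
E[Y] = -2 * 1 + 3 = 1

1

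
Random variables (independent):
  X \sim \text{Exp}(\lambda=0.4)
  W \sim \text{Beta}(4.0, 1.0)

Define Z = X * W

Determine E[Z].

For independent RVs: E[XY] = E[X]*E[Y]
E[X] = 2.5
E[W] = 0.8
E[Z] = 2.5 * 0.8 = 2

2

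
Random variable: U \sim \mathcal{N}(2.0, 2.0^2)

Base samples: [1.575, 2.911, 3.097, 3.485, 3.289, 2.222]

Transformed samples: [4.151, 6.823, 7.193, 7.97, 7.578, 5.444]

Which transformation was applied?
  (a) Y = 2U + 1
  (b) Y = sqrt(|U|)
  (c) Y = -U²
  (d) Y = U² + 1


Checking option (a) Y = 2U + 1:
  U = 1.575 -> Y = 4.151 ✓
  U = 2.911 -> Y = 6.823 ✓
  U = 3.097 -> Y = 7.193 ✓
All samples match this transformation.

(a) 2U + 1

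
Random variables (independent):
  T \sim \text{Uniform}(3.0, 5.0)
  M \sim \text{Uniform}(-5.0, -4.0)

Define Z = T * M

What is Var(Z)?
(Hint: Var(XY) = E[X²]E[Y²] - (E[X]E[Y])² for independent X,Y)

Var(XY) = E[X²]E[Y²] - (E[X]E[Y])²
E[T] = 4, Var(T) = 0.33333333
E[M] = -4.5, Var(M) = 0.083333333
E[T²] = 0.33333333 + 4² = 16.333333
E[M²] = 0.083333333 + (-4.5)² = 20.333333
Var(Z) = 16.333333*20.333333 - (4*(-4.5))²
= 332.11111 - 324 = 8.1111111

8.1111111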